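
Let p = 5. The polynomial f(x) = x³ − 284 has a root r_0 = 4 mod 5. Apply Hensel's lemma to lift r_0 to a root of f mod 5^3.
r_2 = 119 (mod 125)

Hensel: r_{i+1} = r_i − f(r_i)/f′(r_i) mod 5^{i+2}, where f′(x) = 3x². Iterate:
  r_0 = 4 (mod 5)
  r_1 = 19 (mod 25)
  r_2 = 119 (mod 125)
Final: r = 119 with f(r) ≡ 0 mod 5^3.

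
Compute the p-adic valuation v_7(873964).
v_7(873964) = 5

v_7(n) is the largest exponent k such that 7^k divides n. Factor out: 873964 = 7^5 · 52. (Sign doesn't affect v_p.) So v_7(873964) = 5.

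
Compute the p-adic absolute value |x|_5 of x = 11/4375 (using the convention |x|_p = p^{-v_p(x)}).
|11/4375|_5 = 625

Step 1 — compute v_5(x) by factoring powers of 5 out of the numerator and denominator: v_5(11/4375) = -4. Step 2 — apply |x|_p = p^{-v_p(x)} = 5^{4} = 625.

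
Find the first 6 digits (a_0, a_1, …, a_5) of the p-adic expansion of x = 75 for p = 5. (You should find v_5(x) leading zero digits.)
(a_0, …, a_5) = (0, 0, 3, 0, 0, 0)

v_5(75) = 2, so a_0 = ... = a_1 = 0. Factor out: x = 5^2 · u with u = 3 a unit in ℤ_5. Expand u iteratively via a_{v+i} = u_i mod 5, u_{i+1} = (u_i − a_{v+i})/5:
  u_0 = 3;  a_2 = 3;  u_1 = (u_0 − 3)/5 = 0
  u_1 = 0;  a_3 = 0;  u_2 = (u_1 − 0)/5 = 0
  u_2 = 0;  a_4 = 0;  u_3 = (u_2 − 0)/5 = 0
  u_3 = 0;  a_5 = 0;  u_4 = (u_3 − 0)/5 = 0
Digits: (0, 0, 3, 0, 0, 0).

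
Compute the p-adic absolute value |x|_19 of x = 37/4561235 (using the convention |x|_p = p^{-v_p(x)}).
|37/4561235|_19 = 130321

Step 1 — compute v_19(x) by factoring powers of 19 out of the numerator and denominator: v_19(37/4561235) = -4. Step 2 — apply |x|_p = p^{-v_p(x)} = 19^{4} = 130321.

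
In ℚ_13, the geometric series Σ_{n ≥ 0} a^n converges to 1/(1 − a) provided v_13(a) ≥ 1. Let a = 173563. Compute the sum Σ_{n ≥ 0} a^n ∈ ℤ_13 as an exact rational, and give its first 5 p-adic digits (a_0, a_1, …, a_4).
Σ a^n = 1/(1 − a) = -1/173562;  first 5 digits = (1, 0, 0, 1, 6)

v_13(a) = 3 ≥ 1, so the series converges in ℤ_13 to 1/(1 − a) = 1/(1 − 173563) = -1/173562. Expand this rational in ℤ_13: compute digits iteratively via d_i = x_i mod 13, x_{i+1} = (x_i − d_i)/13. The first 5 digits are (1, 0, 0, 1, 6).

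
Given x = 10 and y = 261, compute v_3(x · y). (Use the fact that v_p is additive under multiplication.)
v_3(2610) = 2

v_p(x) = 0 (factor: 10 = 3^0 · 10); v_p(y) = 2 (factor: 261 = 3^2 · 29). Additivity: v_p(xy) = v_p(x) + v_p(y) = 0 + 2 = 2. (Direct check: xy = 2610 = 3^2 · (290).)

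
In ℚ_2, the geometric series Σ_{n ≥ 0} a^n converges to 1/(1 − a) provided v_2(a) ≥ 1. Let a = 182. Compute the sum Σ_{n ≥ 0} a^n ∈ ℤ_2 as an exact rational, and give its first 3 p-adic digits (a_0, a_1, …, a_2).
Σ a^n = 1/(1 − a) = -1/181;  first 3 digits = (1, 1, 0)

v_2(a) = 1 ≥ 1, so the series converges in ℤ_2 to 1/(1 − a) = 1/(1 − 182) = -1/181. Expand this rational in ℤ_2: compute digits iteratively via d_i = x_i mod 2, x_{i+1} = (x_i − d_i)/2. The first 3 digits are (1, 1, 0).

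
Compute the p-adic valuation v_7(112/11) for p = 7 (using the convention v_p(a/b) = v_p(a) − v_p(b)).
v_7(112/11) = 1

Factor powers of 7 from the numerator and denominator of the reduced fraction: 112 = 7^1 · 16 and 11 = 7^0 · 11. Apply v_p(a/b) = v_p(a) − v_p(b): v_7(112/11) = 1 − 0 = 1.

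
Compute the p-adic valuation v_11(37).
v_11(37) = 0

v_11(n) is the largest exponent k such that 11^k divides n. Factor out: 37 = 11^0 · 37. (Sign doesn't affect v_p.) So v_11(37) = 0.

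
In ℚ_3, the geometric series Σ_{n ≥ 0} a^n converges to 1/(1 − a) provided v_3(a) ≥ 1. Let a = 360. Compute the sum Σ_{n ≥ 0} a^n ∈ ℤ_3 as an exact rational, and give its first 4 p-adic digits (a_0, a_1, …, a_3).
Σ a^n = 1/(1 − a) = -1/359;  first 4 digits = (1, 0, 1, 1)

v_3(a) = 2 ≥ 1, so the series converges in ℤ_3 to 1/(1 − a) = 1/(1 − 360) = -1/359. Expand this rational in ℤ_3: compute digits iteratively via d_i = x_i mod 3, x_{i+1} = (x_i − d_i)/3. The first 4 digits are (1, 0, 1, 1).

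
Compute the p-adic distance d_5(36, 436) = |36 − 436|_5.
d_5(36, 436) = 1/25

Step 1 — x − y = 36 − 436 = -400. Step 2 — v_5(-400) = 2 (factor: -400 = −(5^2 · 16); the sign does not affect v_p). Step 3 — |x − y|_5 = 5^{-2} = 1/25.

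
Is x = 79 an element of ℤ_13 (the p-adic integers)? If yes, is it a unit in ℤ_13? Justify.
x ∈ ℤ_13^× (unit); v_13(x) = 0

ℤ_13 = {x ∈ ℚ_13 : v_13(x) ≥ 0} and ℤ_13^× = {x ∈ ℤ_13 : v_13(x) = 0}. Here v_13(79) = v_13(num) − v_13(den) = 0; compare against these criteria.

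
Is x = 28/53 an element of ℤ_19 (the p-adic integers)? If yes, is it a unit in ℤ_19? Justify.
x ∈ ℤ_19^× (unit); v_19(x) = 0

ℤ_19 = {x ∈ ℚ_19 : v_19(x) ≥ 0} and ℤ_19^× = {x ∈ ℤ_19 : v_19(x) = 0}. Here v_19(28/53) = v_19(num) − v_19(den) = 0; compare against these criteria.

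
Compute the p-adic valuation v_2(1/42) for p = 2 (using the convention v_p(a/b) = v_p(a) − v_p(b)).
v_2(1/42) = -1

Factor powers of 2 from the numerator and denominator of the reduced fraction: 1 = 2^0 · 1 and 42 = 2^1 · 21. Apply v_p(a/b) = v_p(a) − v_p(b): v_2(1/42) = 0 − 1 = -1.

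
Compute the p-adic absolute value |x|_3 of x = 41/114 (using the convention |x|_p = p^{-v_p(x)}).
|41/114|_3 = 3

Step 1 — compute v_3(x) by factoring powers of 3 out of the numerator and denominator: v_3(41/114) = -1. Step 2 — apply |x|_p = p^{-v_p(x)} = 3^{1} = 3.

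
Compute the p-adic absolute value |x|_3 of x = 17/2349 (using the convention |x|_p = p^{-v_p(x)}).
|17/2349|_3 = 81

Step 1 — compute v_3(x) by factoring powers of 3 out of the numerator and denominator: v_3(17/2349) = -4. Step 2 — apply |x|_p = p^{-v_p(x)} = 3^{4} = 81.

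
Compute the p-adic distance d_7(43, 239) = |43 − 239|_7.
d_7(43, 239) = 1/49

Step 1 — x − y = 43 − 239 = -196. Step 2 — v_7(-196) = 2 (factor: -196 = −(7^2 · 4); the sign does not affect v_p). Step 3 — |x − y|_7 = 7^{-2} = 1/49.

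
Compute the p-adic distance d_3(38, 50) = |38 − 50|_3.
d_3(38, 50) = 1/3

Step 1 — x − y = 38 − 50 = -12. Step 2 — v_3(-12) = 1 (factor: -12 = −(3^1 · 4); the sign does not affect v_p). Step 3 — |x − y|_3 = 3^{-1} = 1/3.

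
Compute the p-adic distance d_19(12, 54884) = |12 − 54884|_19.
d_19(12, 54884) = 1/6859

Step 1 — x − y = 12 − 54884 = -54872. Step 2 — v_19(-54872) = 3 (factor: -54872 = −(19^3 · 8); the sign does not affect v_p). Step 3 — |x − y|_19 = 19^{-3} = 1/6859.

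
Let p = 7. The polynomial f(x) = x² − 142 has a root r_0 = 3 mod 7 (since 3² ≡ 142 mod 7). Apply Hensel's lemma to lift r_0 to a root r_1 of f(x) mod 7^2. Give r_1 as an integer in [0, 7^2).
r_1 = 17 (mod 49)

Hensel's recurrence: r_{i+1} = r_i − f(r_i)·(f′(r_i))^{-1} mod 7^{i+2}, with f′(x) = 2x. Iterate:
  r_0 = 3 (mod 7)
  r_1 = 17 (mod 49)
Final: r_1 = 17, and one checks f(r_1) ≡ 0 mod 7^2.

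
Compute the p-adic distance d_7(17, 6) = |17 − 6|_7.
d_7(17, 6) = 1

Step 1 — x − y = 17 − 6 = 11. Step 2 — v_7(11) = 0 (factor: 11 = (7^0 · 11); the sign does not affect v_p). Step 3 — |x − y|_7 = 7^{0} = 1.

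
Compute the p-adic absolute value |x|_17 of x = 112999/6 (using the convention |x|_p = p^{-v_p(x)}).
|112999/6|_17 = 1/4913

Step 1 — compute v_17(x) by factoring powers of 17 out of the numerator and denominator: v_17(112999/6) = 3. Step 2 — apply |x|_p = p^{-v_p(x)} = 17^{-3} = 1/4913.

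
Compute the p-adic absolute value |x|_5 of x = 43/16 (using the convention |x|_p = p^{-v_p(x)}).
|43/16|_5 = 1

Step 1 — compute v_5(x) by factoring powers of 5 out of the numerator and denominator: v_5(43/16) = 0. Step 2 — apply |x|_p = p^{-v_p(x)} = 5^{0} = 1.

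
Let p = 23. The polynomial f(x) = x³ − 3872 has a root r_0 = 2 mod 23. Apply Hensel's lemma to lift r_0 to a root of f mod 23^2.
r_1 = 324 (mod 529)

Hensel: r_{i+1} = r_i − f(r_i)/f′(r_i) mod 23^{i+2}, where f′(x) = 3x². Iterate:
  r_0 = 2 (mod 23)
  r_1 = 324 (mod 529)
Final: r = 324 with f(r) ≡ 0 mod 23^2.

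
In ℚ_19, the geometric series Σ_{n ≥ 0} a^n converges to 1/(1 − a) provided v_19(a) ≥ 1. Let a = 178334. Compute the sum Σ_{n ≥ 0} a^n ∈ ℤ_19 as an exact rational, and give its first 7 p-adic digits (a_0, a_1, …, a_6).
Σ a^n = 1/(1 − a) = -1/178333;  first 7 digits = (1, 0, 0, 7, 1, 0, 11)

v_19(a) = 3 ≥ 1, so the series converges in ℤ_19 to 1/(1 − a) = 1/(1 − 178334) = -1/178333. Expand this rational in ℤ_19: compute digits iteratively via d_i = x_i mod 19, x_{i+1} = (x_i − d_i)/19. The first 7 digits are (1, 0, 0, 7, 1, 0, 11).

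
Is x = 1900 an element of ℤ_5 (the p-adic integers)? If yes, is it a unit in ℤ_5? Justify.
x ∈ ℤ_5 but not a unit; v_5(x) = 2 > 0

ℤ_5 = {x ∈ ℚ_5 : v_5(x) ≥ 0} and ℤ_5^× = {x ∈ ℤ_5 : v_5(x) = 0}. Here v_5(1900) = v_5(num) − v_5(den) = 2; compare against these criteria.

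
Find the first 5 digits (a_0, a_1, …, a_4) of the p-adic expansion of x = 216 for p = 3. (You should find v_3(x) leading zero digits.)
(a_0, …, a_4) = (0, 0, 0, 2, 2)

v_3(216) = 3, so a_0 = ... = a_2 = 0. Factor out: x = 3^3 · u with u = 8 a unit in ℤ_3. Expand u iteratively via a_{v+i} = u_i mod 3, u_{i+1} = (u_i − a_{v+i})/3:
  u_0 = 8;  a_3 = 2;  u_1 = (u_0 − 2)/3 = 2
  u_1 = 2;  a_4 = 2;  u_2 = (u_1 − 2)/3 = 0
Digits: (0, 0, 0, 2, 2).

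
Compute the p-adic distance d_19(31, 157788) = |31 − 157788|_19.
d_19(31, 157788) = 1/6859

Step 1 — x − y = 31 − 157788 = -157757. Step 2 — v_19(-157757) = 3 (factor: -157757 = −(19^3 · 23); the sign does not affect v_p). Step 3 — |x − y|_19 = 19^{-3} = 1/6859.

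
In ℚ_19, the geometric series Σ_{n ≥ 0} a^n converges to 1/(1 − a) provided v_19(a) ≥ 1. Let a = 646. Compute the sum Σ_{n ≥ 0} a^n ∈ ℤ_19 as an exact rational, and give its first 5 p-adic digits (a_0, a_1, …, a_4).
Σ a^n = 1/(1 − a) = -1/645;  first 5 digits = (1, 15, 17, 15, 9)

v_19(a) = 1 ≥ 1, so the series converges in ℤ_19 to 1/(1 − a) = 1/(1 − 646) = -1/645. Expand this rational in ℤ_19: compute digits iteratively via d_i = x_i mod 19, x_{i+1} = (x_i − d_i)/19. The first 5 digits are (1, 15, 17, 15, 9).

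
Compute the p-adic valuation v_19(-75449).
v_19(-75449) = 3

v_19(n) is the largest exponent k such that 19^k divides n. Factor out: -75449 = -19^3 · 11. (Sign doesn't affect v_p.) So v_19(-75449) = 3.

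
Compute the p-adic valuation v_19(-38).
v_19(-38) = 1

v_19(n) is the largest exponent k such that 19^k divides n. Factor out: -38 = -19^1 · 2. (Sign doesn't affect v_p.) So v_19(-38) = 1.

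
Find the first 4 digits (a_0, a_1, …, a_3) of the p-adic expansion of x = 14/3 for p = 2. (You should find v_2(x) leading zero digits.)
(a_0, …, a_3) = (0, 1, 0, 1)

v_2(14/3) = 1, so a_0 = ... = a_0 = 0. Factor out: x = 2^1 · u with u = 7/3 a unit in ℤ_2. Expand u iteratively via a_{v+i} = u_i mod 2, u_{i+1} = (u_i − a_{v+i})/2:
  u_0 = 7/3;  a_1 = 1;  u_1 = (u_0 − 1)/2 = 2/3
  u_1 = 2/3;  a_2 = 0;  u_2 = (u_1 − 0)/2 = 1/3
  u_2 = 1/3;  a_3 = 1;  u_3 = (u_2 − 1)/2 = -1/3
Digits: (0, 1, 0, 1).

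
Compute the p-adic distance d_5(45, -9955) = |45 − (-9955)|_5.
d_5(45, -9955) = 1/625

Step 1 — x − y = 45 − (-9955) = 10000. Step 2 — v_5(10000) = 4 (factor: 10000 = (5^4 · 16); the sign does not affect v_p). Step 3 — |x − y|_5 = 5^{-4} = 1/625.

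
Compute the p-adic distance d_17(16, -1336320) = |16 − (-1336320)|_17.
d_17(16, -1336320) = 1/83521

Step 1 — x − y = 16 − (-1336320) = 1336336. Step 2 — v_17(1336336) = 4 (factor: 1336336 = (17^4 · 16); the sign does not affect v_p). Step 3 — |x − y|_17 = 17^{-4} = 1/83521.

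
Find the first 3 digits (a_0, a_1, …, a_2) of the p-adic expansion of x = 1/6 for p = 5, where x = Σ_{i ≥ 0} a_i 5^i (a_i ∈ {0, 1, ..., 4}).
(a_0, …, a_2) = (1, 4, 0)

v_5(1/6) = 0 (numerator and denominator both coprime to 5), so x ∈ ℤ_5^×. Compute digits iteratively via a_i = x_i mod 5, x_{i+1} = (x_i − a_i)/5, with x_0 = x:
  x_0 = 1/6;  a_0 = 1;  x_1 = (x_0 − 1)/5 = -1/6
  x_1 = -1/6;  a_1 = 4;  x_2 = (x_1 − 4)/5 = -5/6
  x_2 = -5/6;  a_2 = 0;  x_3 = (x_2 − 0)/5 = -1/6
Digits: (1, 4, 0).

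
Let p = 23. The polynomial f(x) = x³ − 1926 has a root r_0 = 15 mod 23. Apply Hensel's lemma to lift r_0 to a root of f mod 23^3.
r_2 = 429 (mod 12167)

Hensel: r_{i+1} = r_i − f(r_i)/f′(r_i) mod 23^{i+2}, where f′(x) = 3x². Iterate:
  r_0 = 15 (mod 23)
  r_1 = 429 (mod 529)
  r_2 = 429 (mod 12167)
Final: r = 429 with f(r) ≡ 0 mod 23^3.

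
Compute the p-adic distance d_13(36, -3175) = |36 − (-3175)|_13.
d_13(36, -3175) = 1/169

Step 1 — x − y = 36 − (-3175) = 3211. Step 2 — v_13(3211) = 2 (factor: 3211 = (13^2 · 19); the sign does not affect v_p). Step 3 — |x − y|_13 = 13^{-2} = 1/169.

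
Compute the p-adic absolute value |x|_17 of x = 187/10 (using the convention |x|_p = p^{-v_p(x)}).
|187/10|_17 = 1/17

Step 1 — compute v_17(x) by factoring powers of 17 out of the numerator and denominator: v_17(187/10) = 1. Step 2 — apply |x|_p = p^{-v_p(x)} = 17^{-1} = 1/17.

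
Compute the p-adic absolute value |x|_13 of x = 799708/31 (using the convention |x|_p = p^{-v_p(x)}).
|799708/31|_13 = 1/28561

Step 1 — compute v_13(x) by factoring powers of 13 out of the numerator and denominator: v_13(799708/31) = 4. Step 2 — apply |x|_p = p^{-v_p(x)} = 13^{-4} = 1/28561.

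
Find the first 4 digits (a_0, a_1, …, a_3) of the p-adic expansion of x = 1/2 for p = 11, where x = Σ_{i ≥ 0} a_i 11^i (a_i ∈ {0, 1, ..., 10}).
(a_0, …, a_3) = (6, 5, 5, 5)

v_11(1/2) = 0 (numerator and denominator both coprime to 11), so x ∈ ℤ_11^×. Compute digits iteratively via a_i = x_i mod 11, x_{i+1} = (x_i − a_i)/11, with x_0 = x:
  x_0 = 1/2;  a_0 = 6;  x_1 = (x_0 − 6)/11 = -1/2
  x_1 = -1/2;  a_1 = 5;  x_2 = (x_1 − 5)/11 = -1/2
  x_2 = -1/2;  a_2 = 5;  x_3 = (x_2 − 5)/11 = -1/2
  x_3 = -1/2;  a_3 = 5;  x_4 = (x_3 − 5)/11 = -1/2
Digits: (6, 5, 5, 5).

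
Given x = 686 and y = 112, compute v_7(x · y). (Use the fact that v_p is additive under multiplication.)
v_7(76832) = 4

v_p(x) = 3 (factor: 686 = 7^3 · 2); v_p(y) = 1 (factor: 112 = 7^1 · 16). Additivity: v_p(xy) = v_p(x) + v_p(y) = 3 + 1 = 4. (Direct check: xy = 76832 = 7^4 · (32).)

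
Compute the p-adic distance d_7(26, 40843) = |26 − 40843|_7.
d_7(26, 40843) = 1/2401

Step 1 — x − y = 26 − 40843 = -40817. Step 2 — v_7(-40817) = 4 (factor: -40817 = −(7^4 · 17); the sign does not affect v_p). Step 3 — |x − y|_7 = 7^{-4} = 1/2401.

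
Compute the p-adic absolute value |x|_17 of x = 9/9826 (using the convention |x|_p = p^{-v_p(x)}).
|9/9826|_17 = 4913

Step 1 — compute v_17(x) by factoring powers of 17 out of the numerator and denominator: v_17(9/9826) = -3. Step 2 — apply |x|_p = p^{-v_p(x)} = 17^{3} = 4913.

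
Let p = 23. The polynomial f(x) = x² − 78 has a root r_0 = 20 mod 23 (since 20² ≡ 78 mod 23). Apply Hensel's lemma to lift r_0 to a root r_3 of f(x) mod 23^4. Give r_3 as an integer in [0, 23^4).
r_3 = 79600 (mod 279841)

Hensel's recurrence: r_{i+1} = r_i − f(r_i)·(f′(r_i))^{-1} mod 23^{i+2}, with f′(x) = 2x. Iterate:
  r_0 = 20 (mod 23)
  r_1 = 250 (mod 529)
  r_2 = 6598 (mod 12167)
  r_3 = 79600 (mod 279841)
Final: r_3 = 79600, and one checks f(r_3) ≡ 0 mod 23^4.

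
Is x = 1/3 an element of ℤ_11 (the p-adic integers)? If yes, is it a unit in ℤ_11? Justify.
x ∈ ℤ_11^× (unit); v_11(x) = 0

ℤ_11 = {x ∈ ℚ_11 : v_11(x) ≥ 0} and ℤ_11^× = {x ∈ ℤ_11 : v_11(x) = 0}. Here v_11(1/3) = v_11(num) − v_11(den) = 0; compare against these criteria.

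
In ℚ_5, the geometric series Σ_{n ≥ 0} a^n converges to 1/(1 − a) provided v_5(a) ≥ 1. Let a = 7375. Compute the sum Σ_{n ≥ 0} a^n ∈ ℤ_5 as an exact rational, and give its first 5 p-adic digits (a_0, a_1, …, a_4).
Σ a^n = 1/(1 − a) = -1/7374;  first 5 digits = (1, 0, 0, 4, 1)

v_5(a) = 3 ≥ 1, so the series converges in ℤ_5 to 1/(1 − a) = 1/(1 − 7375) = -1/7374. Expand this rational in ℤ_5: compute digits iteratively via d_i = x_i mod 5, x_{i+1} = (x_i − d_i)/5. The first 5 digits are (1, 0, 0, 4, 1).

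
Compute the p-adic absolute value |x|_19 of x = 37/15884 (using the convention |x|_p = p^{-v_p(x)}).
|37/15884|_19 = 361

Step 1 — compute v_19(x) by factoring powers of 19 out of the numerator and denominator: v_19(37/15884) = -2. Step 2 — apply |x|_p = p^{-v_p(x)} = 19^{2} = 361.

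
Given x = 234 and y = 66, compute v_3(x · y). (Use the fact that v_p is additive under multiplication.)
v_3(15444) = 3

v_p(x) = 2 (factor: 234 = 3^2 · 26); v_p(y) = 1 (factor: 66 = 3^1 · 22). Additivity: v_p(xy) = v_p(x) + v_p(y) = 2 + 1 = 3. (Direct check: xy = 15444 = 3^3 · (572).)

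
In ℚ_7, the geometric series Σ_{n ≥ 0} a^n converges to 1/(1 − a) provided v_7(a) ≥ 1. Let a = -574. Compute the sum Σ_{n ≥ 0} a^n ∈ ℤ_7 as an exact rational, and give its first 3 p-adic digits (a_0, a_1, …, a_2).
Σ a^n = 1/(1 − a) = 1/575;  first 3 digits = (1, 2, 6)

v_7(a) = 1 ≥ 1, so the series converges in ℤ_7 to 1/(1 − a) = 1/(1 − (-574)) = 1/575. Expand this rational in ℤ_7: compute digits iteratively via d_i = x_i mod 7, x_{i+1} = (x_i − d_i)/7. The first 3 digits are (1, 2, 6).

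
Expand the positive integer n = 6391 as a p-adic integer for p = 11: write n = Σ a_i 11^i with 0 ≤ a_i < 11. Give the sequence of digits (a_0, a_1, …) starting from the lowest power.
(a_0, a_1, …) = (0, 9, 8, 4)

Repeated division by 11 gives the digits low-to-high: 6391 = 9·11^1 + 8·11^2 + 4·11^3. Digit sequence: (0, 9, 8, 4).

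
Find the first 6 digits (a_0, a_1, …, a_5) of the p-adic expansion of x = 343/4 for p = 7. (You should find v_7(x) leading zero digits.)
(a_0, …, a_5) = (0, 0, 0, 2, 5, 1)

v_7(343/4) = 3, so a_0 = ... = a_2 = 0. Factor out: x = 7^3 · u with u = 1/4 a unit in ℤ_7. Expand u iteratively via a_{v+i} = u_i mod 7, u_{i+1} = (u_i − a_{v+i})/7:
  u_0 = 1/4;  a_3 = 2;  u_1 = (u_0 − 2)/7 = -1/4
  u_1 = -1/4;  a_4 = 5;  u_2 = (u_1 − 5)/7 = -3/4
  u_2 = -3/4;  a_5 = 1;  u_3 = (u_2 − 1)/7 = -1/4
Digits: (0, 0, 0, 2, 5, 1).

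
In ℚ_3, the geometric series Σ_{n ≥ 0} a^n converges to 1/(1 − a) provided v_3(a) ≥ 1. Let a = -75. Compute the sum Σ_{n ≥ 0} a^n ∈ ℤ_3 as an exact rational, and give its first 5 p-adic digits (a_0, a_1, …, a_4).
Σ a^n = 1/(1 − a) = 1/76;  first 5 digits = (1, 2, 1, 0, 0)

v_3(a) = 1 ≥ 1, so the series converges in ℤ_3 to 1/(1 − a) = 1/(1 − (-75)) = 1/76. Expand this rational in ℤ_3: compute digits iteratively via d_i = x_i mod 3, x_{i+1} = (x_i − d_i)/3. The first 5 digits are (1, 2, 1, 0, 0).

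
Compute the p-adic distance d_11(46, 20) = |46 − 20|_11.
d_11(46, 20) = 1

Step 1 — x − y = 46 − 20 = 26. Step 2 — v_11(26) = 0 (factor: 26 = (11^0 · 26); the sign does not affect v_p). Step 3 — |x − y|_11 = 11^{0} = 1.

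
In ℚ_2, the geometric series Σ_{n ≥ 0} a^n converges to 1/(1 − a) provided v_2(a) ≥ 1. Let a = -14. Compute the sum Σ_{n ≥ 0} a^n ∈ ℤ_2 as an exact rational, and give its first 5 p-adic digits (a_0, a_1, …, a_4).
Σ a^n = 1/(1 − a) = 1/15;  first 5 digits = (1, 1, 1, 1, 0)

v_2(a) = 1 ≥ 1, so the series converges in ℤ_2 to 1/(1 − a) = 1/(1 − (-14)) = 1/15. Expand this rational in ℤ_2: compute digits iteratively via d_i = x_i mod 2, x_{i+1} = (x_i − d_i)/2. The first 5 digits are (1, 1, 1, 1, 0).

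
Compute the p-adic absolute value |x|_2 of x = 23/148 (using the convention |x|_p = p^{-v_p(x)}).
|23/148|_2 = 4

Step 1 — compute v_2(x) by factoring powers of 2 out of the numerator and denominator: v_2(23/148) = -2. Step 2 — apply |x|_p = p^{-v_p(x)} = 2^{2} = 4.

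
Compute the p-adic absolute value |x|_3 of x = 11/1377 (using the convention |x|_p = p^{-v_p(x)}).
|11/1377|_3 = 81

Step 1 — compute v_3(x) by factoring powers of 3 out of the numerator and denominator: v_3(11/1377) = -4. Step 2 — apply |x|_p = p^{-v_p(x)} = 3^{4} = 81.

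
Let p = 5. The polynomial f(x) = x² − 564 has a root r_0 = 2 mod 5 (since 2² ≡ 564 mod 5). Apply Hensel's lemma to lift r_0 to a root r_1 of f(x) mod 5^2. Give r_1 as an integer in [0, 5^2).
r_1 = 17 (mod 25)

Hensel's recurrence: r_{i+1} = r_i − f(r_i)·(f′(r_i))^{-1} mod 5^{i+2}, with f′(x) = 2x. Iterate:
  r_0 = 2 (mod 5)
  r_1 = 17 (mod 25)
Final: r_1 = 17, and one checks f(r_1) ≡ 0 mod 5^2.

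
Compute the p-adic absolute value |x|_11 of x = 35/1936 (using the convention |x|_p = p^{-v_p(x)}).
|35/1936|_11 = 121

Step 1 — compute v_11(x) by factoring powers of 11 out of the numerator and denominator: v_11(35/1936) = -2. Step 2 — apply |x|_p = p^{-v_p(x)} = 11^{2} = 121.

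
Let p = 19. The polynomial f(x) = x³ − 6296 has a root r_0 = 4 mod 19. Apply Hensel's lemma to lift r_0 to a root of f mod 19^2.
r_1 = 194 (mod 361)

Hensel: r_{i+1} = r_i − f(r_i)/f′(r_i) mod 19^{i+2}, where f′(x) = 3x². Iterate:
  r_0 = 4 (mod 19)
  r_1 = 194 (mod 361)
Final: r = 194 with f(r) ≡ 0 mod 19^2.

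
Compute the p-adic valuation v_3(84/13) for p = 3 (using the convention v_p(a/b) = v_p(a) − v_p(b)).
v_3(84/13) = 1

Factor powers of 3 from the numerator and denominator of the reduced fraction: 84 = 3^1 · 28 and 13 = 3^0 · 13. Apply v_p(a/b) = v_p(a) − v_p(b): v_3(84/13) = 1 − 0 = 1.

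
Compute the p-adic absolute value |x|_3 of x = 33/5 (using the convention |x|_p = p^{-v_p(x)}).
|33/5|_3 = 1/3

Step 1 — compute v_3(x) by factoring powers of 3 out of the numerator and denominator: v_3(33/5) = 1. Step 2 — apply |x|_p = p^{-v_p(x)} = 3^{-1} = 1/3.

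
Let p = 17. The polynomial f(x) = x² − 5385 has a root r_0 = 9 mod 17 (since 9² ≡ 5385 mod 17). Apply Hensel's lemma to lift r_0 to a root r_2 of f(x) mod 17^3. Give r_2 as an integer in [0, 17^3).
r_2 = 3001 (mod 4913)

Hensel's recurrence: r_{i+1} = r_i − f(r_i)·(f′(r_i))^{-1} mod 17^{i+2}, with f′(x) = 2x. Iterate:
  r_0 = 9 (mod 17)
  r_1 = 111 (mod 289)
  r_2 = 3001 (mod 4913)
Final: r_2 = 3001, and one checks f(r_2) ≡ 0 mod 17^3.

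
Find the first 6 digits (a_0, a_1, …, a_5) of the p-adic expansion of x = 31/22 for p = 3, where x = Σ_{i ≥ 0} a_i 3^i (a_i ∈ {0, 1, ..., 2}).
(a_0, …, a_5) = (1, 0, 1, 2, 1, 2)

v_3(31/22) = 0 (numerator and denominator both coprime to 3), so x ∈ ℤ_3^×. Compute digits iteratively via a_i = x_i mod 3, x_{i+1} = (x_i − a_i)/3, with x_0 = x:
  x_0 = 31/22;  a_0 = 1;  x_1 = (x_0 − 1)/3 = 3/22
  x_1 = 3/22;  a_1 = 0;  x_2 = (x_1 − 0)/3 = 1/22
  x_2 = 1/22;  a_2 = 1;  x_3 = (x_2 − 1)/3 = -7/22
  x_3 = -7/22;  a_3 = 2;  x_4 = (x_3 − 2)/3 = -17/22
  x_4 = -17/22;  a_4 = 1;  x_5 = (x_4 − 1)/3 = -13/22
  x_5 = -13/22;  a_5 = 2;  x_6 = (x_5 − 2)/3 = -19/22
Digits: (1, 0, 1, 2, 1, 2).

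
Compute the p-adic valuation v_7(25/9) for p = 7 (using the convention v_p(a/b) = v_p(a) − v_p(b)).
v_7(25/9) = 0

Factor powers of 7 from the numerator and denominator of the reduced fraction: 25 = 7^0 · 25 and 9 = 7^0 · 9. Apply v_p(a/b) = v_p(a) − v_p(b): v_7(25/9) = 0 − 0 = 0.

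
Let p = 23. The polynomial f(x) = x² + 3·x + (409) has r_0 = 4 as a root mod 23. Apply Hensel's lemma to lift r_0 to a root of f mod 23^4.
r_3 = 222529 (mod 279841)

Hensel: r_{i+1} = r_i − f(r_i)·(f′(r_i))^{-1} mod 23^{i+2}, f′(x) = 2x + 3. Iterate:
  r_0 = 4 (mod 23)
  r_1 = 349 (mod 529)
  r_2 = 3523 (mod 12167)
  r_3 = 222529 (mod 279841)
Final: r = 222529 satisfies f(r) ≡ 0 mod 23^4.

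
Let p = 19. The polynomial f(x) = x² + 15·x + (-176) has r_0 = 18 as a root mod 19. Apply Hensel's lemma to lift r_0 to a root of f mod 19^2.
r_1 = 208 (mod 361)

Hensel: r_{i+1} = r_i − f(r_i)·(f′(r_i))^{-1} mod 19^{i+2}, f′(x) = 2x + 15. Iterate:
  r_0 = 18 (mod 19)
  r_1 = 208 (mod 361)
Final: r = 208 satisfies f(r) ≡ 0 mod 19^2.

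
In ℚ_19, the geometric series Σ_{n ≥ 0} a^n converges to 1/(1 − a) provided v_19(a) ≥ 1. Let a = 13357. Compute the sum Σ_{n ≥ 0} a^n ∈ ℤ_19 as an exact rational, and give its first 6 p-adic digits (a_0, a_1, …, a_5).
Σ a^n = 1/(1 − a) = -1/13356;  first 6 digits = (1, 0, 18, 1, 1, 15)

v_19(a) = 2 ≥ 1, so the series converges in ℤ_19 to 1/(1 − a) = 1/(1 − 13357) = -1/13356. Expand this rational in ℤ_19: compute digits iteratively via d_i = x_i mod 19, x_{i+1} = (x_i − d_i)/19. The first 6 digits are (1, 0, 18, 1, 1, 15).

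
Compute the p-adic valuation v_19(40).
v_19(40) = 0

v_19(n) is the largest exponent k such that 19^k divides n. Factor out: 40 = 19^0 · 40. (Sign doesn't affect v_p.) So v_19(40) = 0.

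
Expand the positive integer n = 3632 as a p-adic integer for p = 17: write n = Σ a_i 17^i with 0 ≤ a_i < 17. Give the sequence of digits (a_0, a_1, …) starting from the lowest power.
(a_0, a_1, …) = (11, 9, 12)

Repeated division by 17 gives the digits low-to-high: 3632 = 11 + 9·17^1 + 12·17^2. Digit sequence: (11, 9, 12).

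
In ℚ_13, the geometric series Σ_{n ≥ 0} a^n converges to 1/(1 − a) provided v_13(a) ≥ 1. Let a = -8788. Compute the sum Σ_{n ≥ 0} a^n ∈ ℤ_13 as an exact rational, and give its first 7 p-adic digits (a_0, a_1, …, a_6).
Σ a^n = 1/(1 − a) = 1/8789;  first 7 digits = (1, 0, 0, 9, 12, 12, 2)

v_13(a) = 3 ≥ 1, so the series converges in ℤ_13 to 1/(1 − a) = 1/(1 − (-8788)) = 1/8789. Expand this rational in ℤ_13: compute digits iteratively via d_i = x_i mod 13, x_{i+1} = (x_i − d_i)/13. The first 7 digits are (1, 0, 0, 9, 12, 12, 2).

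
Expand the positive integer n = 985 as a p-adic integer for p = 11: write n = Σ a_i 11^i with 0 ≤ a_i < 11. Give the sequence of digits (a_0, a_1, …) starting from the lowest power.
(a_0, a_1, …) = (6, 1, 8)

Repeated division by 11 gives the digits low-to-high: 985 = 6 + 1·11^1 + 8·11^2. Digit sequence: (6, 1, 8).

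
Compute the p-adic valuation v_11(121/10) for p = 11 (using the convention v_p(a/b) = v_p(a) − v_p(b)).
v_11(121/10) = 2

Factor powers of 11 from the numerator and denominator of the reduced fraction: 121 = 11^2 · 1 and 10 = 11^0 · 10. Apply v_p(a/b) = v_p(a) − v_p(b): v_11(121/10) = 2 − 0 = 2.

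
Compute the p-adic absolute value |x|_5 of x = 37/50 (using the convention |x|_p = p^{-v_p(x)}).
|37/50|_5 = 25

Step 1 — compute v_5(x) by factoring powers of 5 out of the numerator and denominator: v_5(37/50) = -2. Step 2 — apply |x|_p = p^{-v_p(x)} = 5^{2} = 25.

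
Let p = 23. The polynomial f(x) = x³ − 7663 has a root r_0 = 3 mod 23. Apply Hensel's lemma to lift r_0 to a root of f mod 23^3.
r_2 = 4028 (mod 12167)

Hensel: r_{i+1} = r_i − f(r_i)/f′(r_i) mod 23^{i+2}, where f′(x) = 3x². Iterate:
  r_0 = 3 (mod 23)
  r_1 = 325 (mod 529)
  r_2 = 4028 (mod 12167)
Final: r = 4028 with f(r) ≡ 0 mod 23^3.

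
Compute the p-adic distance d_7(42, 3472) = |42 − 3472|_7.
d_7(42, 3472) = 1/343

Step 1 — x − y = 42 − 3472 = -3430. Step 2 — v_7(-3430) = 3 (factor: -3430 = −(7^3 · 10); the sign does not affect v_p). Step 3 — |x − y|_7 = 7^{-3} = 1/343.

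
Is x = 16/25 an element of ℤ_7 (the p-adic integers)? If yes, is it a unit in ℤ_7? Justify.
x ∈ ℤ_7^× (unit); v_7(x) = 0

ℤ_7 = {x ∈ ℚ_7 : v_7(x) ≥ 0} and ℤ_7^× = {x ∈ ℤ_7 : v_7(x) = 0}. Here v_7(16/25) = v_7(num) − v_7(den) = 0; compare against these criteria.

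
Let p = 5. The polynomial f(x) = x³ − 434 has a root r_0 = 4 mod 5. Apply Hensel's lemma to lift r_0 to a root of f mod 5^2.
r_1 = 19 (mod 25)

Hensel: r_{i+1} = r_i − f(r_i)/f′(r_i) mod 5^{i+2}, where f′(x) = 3x². Iterate:
  r_0 = 4 (mod 5)
  r_1 = 19 (mod 25)
Final: r = 19 with f(r) ≡ 0 mod 5^2.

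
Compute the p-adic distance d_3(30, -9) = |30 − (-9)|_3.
d_3(30, -9) = 1/3

Step 1 — x − y = 30 − (-9) = 39. Step 2 — v_3(39) = 1 (factor: 39 = (3^1 · 13); the sign does not affect v_p). Step 3 — |x − y|_3 = 3^{-1} = 1/3.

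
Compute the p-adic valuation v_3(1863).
v_3(1863) = 4

v_3(n) is the largest exponent k such that 3^k divides n. Factor out: 1863 = 3^4 · 23. (Sign doesn't affect v_p.) So v_3(1863) = 4.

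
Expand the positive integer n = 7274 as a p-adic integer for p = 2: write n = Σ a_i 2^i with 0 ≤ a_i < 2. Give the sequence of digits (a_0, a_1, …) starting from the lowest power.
(a_0, a_1, …) = (0, 1, 0, 1, 0, 1, 1, 0, 0, 0, 1, 1, 1)

Repeated division by 2 gives the digits low-to-high: 7274 = 1·2^1 + 1·2^3 + 1·2^5 + 1·2^6 + 1·2^10 + 1·2^11 + 1·2^12. Digit sequence: (0, 1, 0, 1, 0, 1, 1, 0, 0, 0, 1, 1, 1).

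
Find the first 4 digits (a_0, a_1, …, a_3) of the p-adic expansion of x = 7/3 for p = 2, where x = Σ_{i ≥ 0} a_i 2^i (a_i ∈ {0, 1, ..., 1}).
(a_0, …, a_3) = (1, 0, 1, 1)

v_2(7/3) = 0 (numerator and denominator both coprime to 2), so x ∈ ℤ_2^×. Compute digits iteratively via a_i = x_i mod 2, x_{i+1} = (x_i − a_i)/2, with x_0 = x:
  x_0 = 7/3;  a_0 = 1;  x_1 = (x_0 − 1)/2 = 2/3
  x_1 = 2/3;  a_1 = 0;  x_2 = (x_1 − 0)/2 = 1/3
  x_2 = 1/3;  a_2 = 1;  x_3 = (x_2 − 1)/2 = -1/3
  x_3 = -1/3;  a_3 = 1;  x_4 = (x_3 − 1)/2 = -2/3
Digits: (1, 0, 1, 1).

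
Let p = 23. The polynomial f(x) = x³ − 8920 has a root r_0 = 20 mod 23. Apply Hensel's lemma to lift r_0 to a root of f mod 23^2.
r_1 = 250 (mod 529)

Hensel: r_{i+1} = r_i − f(r_i)/f′(r_i) mod 23^{i+2}, where f′(x) = 3x². Iterate:
  r_0 = 20 (mod 23)
  r_1 = 250 (mod 529)
Final: r = 250 with f(r) ≡ 0 mod 23^2.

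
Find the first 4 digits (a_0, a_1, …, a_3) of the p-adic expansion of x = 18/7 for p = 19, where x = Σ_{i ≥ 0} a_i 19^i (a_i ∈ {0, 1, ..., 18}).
(a_0, …, a_3) = (8, 16, 10, 13)

v_19(18/7) = 0 (numerator and denominator both coprime to 19), so x ∈ ℤ_19^×. Compute digits iteratively via a_i = x_i mod 19, x_{i+1} = (x_i − a_i)/19, with x_0 = x:
  x_0 = 18/7;  a_0 = 8;  x_1 = (x_0 − 8)/19 = -2/7
  x_1 = -2/7;  a_1 = 16;  x_2 = (x_1 − 16)/19 = -6/7
  x_2 = -6/7;  a_2 = 10;  x_3 = (x_2 − 10)/19 = -4/7
  x_3 = -4/7;  a_3 = 13;  x_4 = (x_3 − 13)/19 = -5/7
Digits: (8, 16, 10, 13).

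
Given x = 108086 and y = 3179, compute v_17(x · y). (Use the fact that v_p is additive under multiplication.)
v_17(343605394) = 5

v_p(x) = 3 (factor: 108086 = 17^3 · 22); v_p(y) = 2 (factor: 3179 = 17^2 · 11). Additivity: v_p(xy) = v_p(x) + v_p(y) = 3 + 2 = 5. (Direct check: xy = 343605394 = 17^5 · (242).)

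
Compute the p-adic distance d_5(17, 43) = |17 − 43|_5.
d_5(17, 43) = 1

Step 1 — x − y = 17 − 43 = -26. Step 2 — v_5(-26) = 0 (factor: -26 = −(5^0 · 26); the sign does not affect v_p). Step 3 — |x − y|_5 = 5^{0} = 1.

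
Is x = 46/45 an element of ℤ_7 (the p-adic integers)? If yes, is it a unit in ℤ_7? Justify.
x ∈ ℤ_7^× (unit); v_7(x) = 0

ℤ_7 = {x ∈ ℚ_7 : v_7(x) ≥ 0} and ℤ_7^× = {x ∈ ℤ_7 : v_7(x) = 0}. Here v_7(46/45) = v_7(num) − v_7(den) = 0; compare against these criteria.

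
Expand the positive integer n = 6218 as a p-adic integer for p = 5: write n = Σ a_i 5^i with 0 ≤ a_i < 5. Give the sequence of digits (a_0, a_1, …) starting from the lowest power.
(a_0, a_1, …) = (3, 3, 3, 4, 4, 1)

Repeated division by 5 gives the digits low-to-high: 6218 = 3 + 3·5^1 + 3·5^2 + 4·5^3 + 4·5^4 + 1·5^5. Digit sequence: (3, 3, 3, 4, 4, 1).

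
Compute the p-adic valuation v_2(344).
v_2(344) = 3

v_2(n) is the largest exponent k such that 2^k divides n. Factor out: 344 = 2^3 · 43. (Sign doesn't affect v_p.) So v_2(344) = 3.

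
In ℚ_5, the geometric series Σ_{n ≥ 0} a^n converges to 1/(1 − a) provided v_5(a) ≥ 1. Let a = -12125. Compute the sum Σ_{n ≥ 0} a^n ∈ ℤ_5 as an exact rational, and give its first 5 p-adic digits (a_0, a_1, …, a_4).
Σ a^n = 1/(1 − a) = 1/12126;  first 5 digits = (1, 0, 0, 3, 0)

v_5(a) = 3 ≥ 1, so the series converges in ℤ_5 to 1/(1 − a) = 1/(1 − (-12125)) = 1/12126. Expand this rational in ℤ_5: compute digits iteratively via d_i = x_i mod 5, x_{i+1} = (x_i − d_i)/5. The first 5 digits are (1, 0, 0, 3, 0).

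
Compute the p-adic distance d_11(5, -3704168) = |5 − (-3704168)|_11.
d_11(5, -3704168) = 1/161051

Step 1 — x − y = 5 − (-3704168) = 3704173. Step 2 — v_11(3704173) = 5 (factor: 3704173 = (11^5 · 23); the sign does not affect v_p). Step 3 — |x − y|_11 = 11^{-5} = 1/161051.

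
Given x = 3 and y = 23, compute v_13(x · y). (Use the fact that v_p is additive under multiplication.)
v_13(69) = 0

v_p(x) = 0 (factor: 3 = 13^0 · 3); v_p(y) = 0 (factor: 23 = 13^0 · 23). Additivity: v_p(xy) = v_p(x) + v_p(y) = 0 + 0 = 0. (Direct check: xy = 69 = 13^0 · (69).)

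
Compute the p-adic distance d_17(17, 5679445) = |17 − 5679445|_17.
d_17(17, 5679445) = 1/1419857

Step 1 — x − y = 17 − 5679445 = -5679428. Step 2 — v_17(-5679428) = 5 (factor: -5679428 = −(17^5 · 4); the sign does not affect v_p). Step 3 — |x − y|_17 = 17^{-5} = 1/1419857.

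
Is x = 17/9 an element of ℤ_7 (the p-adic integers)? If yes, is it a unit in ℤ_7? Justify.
x ∈ ℤ_7^× (unit); v_7(x) = 0

ℤ_7 = {x ∈ ℚ_7 : v_7(x) ≥ 0} and ℤ_7^× = {x ∈ ℤ_7 : v_7(x) = 0}. Here v_7(17/9) = v_7(num) − v_7(den) = 0; compare against these criteria.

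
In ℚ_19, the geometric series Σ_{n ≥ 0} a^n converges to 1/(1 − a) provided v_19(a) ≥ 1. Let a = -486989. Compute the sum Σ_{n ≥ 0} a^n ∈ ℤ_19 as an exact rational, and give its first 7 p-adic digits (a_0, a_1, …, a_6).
Σ a^n = 1/(1 − a) = 1/486990;  first 7 digits = (1, 0, 0, 5, 15, 18, 5)

v_19(a) = 3 ≥ 1, so the series converges in ℤ_19 to 1/(1 − a) = 1/(1 − (-486989)) = 1/486990. Expand this rational in ℤ_19: compute digits iteratively via d_i = x_i mod 19, x_{i+1} = (x_i − d_i)/19. The first 7 digits are (1, 0, 0, 5, 15, 18, 5).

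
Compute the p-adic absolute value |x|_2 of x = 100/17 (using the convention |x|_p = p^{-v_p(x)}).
|100/17|_2 = 1/4

Step 1 — compute v_2(x) by factoring powers of 2 out of the numerator and denominator: v_2(100/17) = 2. Step 2 — apply |x|_p = p^{-v_p(x)} = 2^{-2} = 1/4.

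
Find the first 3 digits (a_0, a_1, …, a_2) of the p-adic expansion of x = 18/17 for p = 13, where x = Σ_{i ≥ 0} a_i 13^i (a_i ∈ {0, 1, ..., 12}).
(a_0, …, a_2) = (11, 0, 3)

v_13(18/17) = 0 (numerator and denominator both coprime to 13), so x ∈ ℤ_13^×. Compute digits iteratively via a_i = x_i mod 13, x_{i+1} = (x_i − a_i)/13, with x_0 = x:
  x_0 = 18/17;  a_0 = 11;  x_1 = (x_0 − 11)/13 = -13/17
  x_1 = -13/17;  a_1 = 0;  x_2 = (x_1 − 0)/13 = -1/17
  x_2 = -1/17;  a_2 = 3;  x_3 = (x_2 − 3)/13 = -4/17
Digits: (11, 0, 3).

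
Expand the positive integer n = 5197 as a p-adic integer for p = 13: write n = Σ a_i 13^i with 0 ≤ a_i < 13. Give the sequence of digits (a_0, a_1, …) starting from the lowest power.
(a_0, a_1, …) = (10, 9, 4, 2)

Repeated division by 13 gives the digits low-to-high: 5197 = 10 + 9·13^1 + 4·13^2 + 2·13^3. Digit sequence: (10, 9, 4, 2).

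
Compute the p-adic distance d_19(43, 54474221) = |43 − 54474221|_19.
d_19(43, 54474221) = 1/2476099

Step 1 — x − y = 43 − 54474221 = -54474178. Step 2 — v_19(-54474178) = 5 (factor: -54474178 = −(19^5 · 22); the sign does not affect v_p). Step 3 — |x − y|_19 = 19^{-5} = 1/2476099.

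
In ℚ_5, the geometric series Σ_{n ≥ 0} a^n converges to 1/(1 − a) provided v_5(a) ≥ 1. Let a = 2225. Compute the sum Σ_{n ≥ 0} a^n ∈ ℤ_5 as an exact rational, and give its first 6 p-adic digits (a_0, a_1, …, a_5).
Σ a^n = 1/(1 − a) = -1/2224;  first 6 digits = (1, 0, 4, 2, 4, 4)

v_5(a) = 2 ≥ 1, so the series converges in ℤ_5 to 1/(1 − a) = 1/(1 − 2225) = -1/2224. Expand this rational in ℤ_5: compute digits iteratively via d_i = x_i mod 5, x_{i+1} = (x_i − d_i)/5. The first 6 digits are (1, 0, 4, 2, 4, 4).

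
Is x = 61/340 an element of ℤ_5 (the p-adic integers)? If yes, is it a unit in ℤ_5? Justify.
x ∉ ℤ_5 (v_5(x) = -1 < 0)

ℤ_5 = {x ∈ ℚ_5 : v_5(x) ≥ 0} and ℤ_5^× = {x ∈ ℤ_5 : v_5(x) = 0}. Here v_5(61/340) = v_5(num) − v_5(den) = -1; compare against these criteria.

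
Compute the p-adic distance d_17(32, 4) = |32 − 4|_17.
d_17(32, 4) = 1

Step 1 — x − y = 32 − 4 = 28. Step 2 — v_17(28) = 0 (factor: 28 = (17^0 · 28); the sign does not affect v_p). Step 3 — |x − y|_17 = 17^{0} = 1.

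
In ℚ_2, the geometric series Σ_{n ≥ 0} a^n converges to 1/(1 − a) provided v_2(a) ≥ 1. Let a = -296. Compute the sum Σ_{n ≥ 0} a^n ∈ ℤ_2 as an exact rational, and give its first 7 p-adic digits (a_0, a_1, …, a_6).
Σ a^n = 1/(1 − a) = 1/297;  first 7 digits = (1, 0, 0, 1, 1, 0, 0)

v_2(a) = 3 ≥ 1, so the series converges in ℤ_2 to 1/(1 − a) = 1/(1 − (-296)) = 1/297. Expand this rational in ℤ_2: compute digits iteratively via d_i = x_i mod 2, x_{i+1} = (x_i − d_i)/2. The first 7 digits are (1, 0, 0, 1, 1, 0, 0).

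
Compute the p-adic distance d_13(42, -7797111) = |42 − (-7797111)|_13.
d_13(42, -7797111) = 1/371293

Step 1 — x − y = 42 − (-7797111) = 7797153. Step 2 — v_13(7797153) = 5 (factor: 7797153 = (13^5 · 21); the sign does not affect v_p). Step 3 — |x − y|_13 = 13^{-5} = 1/371293.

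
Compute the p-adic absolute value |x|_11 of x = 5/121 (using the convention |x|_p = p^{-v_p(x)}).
|5/121|_11 = 121

Step 1 — compute v_11(x) by factoring powers of 11 out of the numerator and denominator: v_11(5/121) = -2. Step 2 — apply |x|_p = p^{-v_p(x)} = 11^{2} = 121.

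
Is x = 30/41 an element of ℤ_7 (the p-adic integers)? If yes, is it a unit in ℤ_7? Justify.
x ∈ ℤ_7^× (unit); v_7(x) = 0

ℤ_7 = {x ∈ ℚ_7 : v_7(x) ≥ 0} and ℤ_7^× = {x ∈ ℤ_7 : v_7(x) = 0}. Here v_7(30/41) = v_7(num) − v_7(den) = 0; compare against these criteria.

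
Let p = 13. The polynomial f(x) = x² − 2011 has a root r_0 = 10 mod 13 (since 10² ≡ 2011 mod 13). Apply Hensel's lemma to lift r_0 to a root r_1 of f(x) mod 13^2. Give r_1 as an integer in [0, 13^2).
r_1 = 114 (mod 169)

Hensel's recurrence: r_{i+1} = r_i − f(r_i)·(f′(r_i))^{-1} mod 13^{i+2}, with f′(x) = 2x. Iterate:
  r_0 = 10 (mod 13)
  r_1 = 114 (mod 169)
Final: r_1 = 114, and one checks f(r_1) ≡ 0 mod 13^2.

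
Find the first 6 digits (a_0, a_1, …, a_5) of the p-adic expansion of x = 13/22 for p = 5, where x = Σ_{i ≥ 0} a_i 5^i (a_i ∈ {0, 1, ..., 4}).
(a_0, …, a_5) = (4, 0, 1, 0, 2, 3)

v_5(13/22) = 0 (numerator and denominator both coprime to 5), so x ∈ ℤ_5^×. Compute digits iteratively via a_i = x_i mod 5, x_{i+1} = (x_i − a_i)/5, with x_0 = x:
  x_0 = 13/22;  a_0 = 4;  x_1 = (x_0 − 4)/5 = -15/22
  x_1 = -15/22;  a_1 = 0;  x_2 = (x_1 − 0)/5 = -3/22
  x_2 = -3/22;  a_2 = 1;  x_3 = (x_2 − 1)/5 = -5/22
  x_3 = -5/22;  a_3 = 0;  x_4 = (x_3 − 0)/5 = -1/22
  x_4 = -1/22;  a_4 = 2;  x_5 = (x_4 − 2)/5 = -9/22
  x_5 = -9/22;  a_5 = 3;  x_6 = (x_5 − 3)/5 = -15/22
Digits: (4, 0, 1, 0, 2, 3).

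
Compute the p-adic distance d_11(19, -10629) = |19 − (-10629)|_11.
d_11(19, -10629) = 1/1331

Step 1 — x − y = 19 − (-10629) = 10648. Step 2 — v_11(10648) = 3 (factor: 10648 = (11^3 · 8); the sign does not affect v_p). Step 3 — |x − y|_11 = 11^{-3} = 1/1331.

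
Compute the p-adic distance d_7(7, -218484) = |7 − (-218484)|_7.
d_7(7, -218484) = 1/16807

Step 1 — x − y = 7 − (-218484) = 218491. Step 2 — v_7(218491) = 5 (factor: 218491 = (7^5 · 13); the sign does not affect v_p). Step 3 — |x − y|_7 = 7^{-5} = 1/16807.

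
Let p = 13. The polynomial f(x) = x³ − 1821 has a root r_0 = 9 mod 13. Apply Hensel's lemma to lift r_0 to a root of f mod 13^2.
r_1 = 74 (mod 169)

Hensel: r_{i+1} = r_i − f(r_i)/f′(r_i) mod 13^{i+2}, where f′(x) = 3x². Iterate:
  r_0 = 9 (mod 13)
  r_1 = 74 (mod 169)
Final: r = 74 with f(r) ≡ 0 mod 13^2.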